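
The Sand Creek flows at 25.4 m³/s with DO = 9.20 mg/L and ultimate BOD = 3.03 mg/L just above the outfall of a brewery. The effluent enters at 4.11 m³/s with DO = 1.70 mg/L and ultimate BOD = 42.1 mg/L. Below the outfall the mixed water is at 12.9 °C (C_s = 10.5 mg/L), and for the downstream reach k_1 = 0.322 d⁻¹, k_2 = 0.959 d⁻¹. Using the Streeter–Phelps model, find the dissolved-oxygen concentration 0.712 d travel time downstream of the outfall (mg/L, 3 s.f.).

Mixed DO = (25.4×9.20 + 4.11×1.70)/(25.4+4.11) = 240.7/29.51 = 8.155 mg/L.
Mixed L₀ = (25.4×3.03 + 4.11×42.1)/(29.51) = 250.0/29.51 = 8.471 mg/L.
Initial deficit D₀ = C_s − DO₀ = 10.5 − 8.155 = 2.345 mg/L.
D(0.712) = [0.322×8.471/(0.959−0.322)](e^(−0.322×0.712) − e^(−0.959×0.712)) + 2.345 e^(−0.959×0.712)
= 4.282 × (0.7951 − 0.5052) + 2.345 × 0.5052 = 2.426 mg/L.
DO = 10.5 − 2.426 = 8.074 mg/L.

DO ≈ 8.07 mg/L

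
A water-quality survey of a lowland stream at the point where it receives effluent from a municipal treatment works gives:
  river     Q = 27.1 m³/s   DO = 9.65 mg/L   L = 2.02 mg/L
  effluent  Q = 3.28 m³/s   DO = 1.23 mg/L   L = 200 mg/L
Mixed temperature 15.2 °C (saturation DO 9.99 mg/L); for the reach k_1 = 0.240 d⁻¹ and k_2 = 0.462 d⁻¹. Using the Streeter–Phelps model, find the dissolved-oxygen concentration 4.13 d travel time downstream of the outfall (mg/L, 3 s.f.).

DO ≈ 4.17 mg/L

Mixed DO = (27.1×9.65 + 3.28×1.23)/(27.1+3.28) = 265.5/30.38 = 8.741 mg/L.
Mixed L₀ = (27.1×2.02 + 3.28×200)/(30.38) = 710.7/30.38 = 23.40 mg/L.
Initial deficit D₀ = C_s − DO₀ = 9.99 − 8.741 = 1.249 mg/L.
D(4.13) = [0.240×23.40/(0.462−0.240)](e^(−0.240×4.13) − e^(−0.462×4.13)) + 1.249 e^(−0.462×4.13)
= 25.29 × (0.3711 − 0.1484) + 1.249 × 0.1484 = 5.819 mg/L.
DO = 9.99 − 5.819 = 4.171 mg/L.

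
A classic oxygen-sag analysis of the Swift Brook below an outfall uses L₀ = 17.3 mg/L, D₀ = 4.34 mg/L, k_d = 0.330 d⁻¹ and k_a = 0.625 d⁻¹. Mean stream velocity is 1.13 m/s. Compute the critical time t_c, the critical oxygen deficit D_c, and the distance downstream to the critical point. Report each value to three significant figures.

At the critical point dD/dt = 0, so k_d L₀ e^(−k_d t) = k_a D. Substituting D(t) from the Streeter–Phelps equation and solving for t gives
t_c = ln[(k_a/k_d)(1 − D₀(k_a−k_d)/(k_d L₀))] / (k_a−k_d).
Here k_a−k_d = 0.2950 d⁻¹ and 1 − D₀(k_a−k_d)/(k_d L₀) = 1 − 4.34×0.2950/(0.330×17.3) = 0.7757, so
t_c = ln(1.894 × 0.7757) / 0.2950 = 0.3847 / 0.2950 = 1.304 d.
D_c = (k_d/k_a) L₀ e^(−k_d t_c) = (0.330/0.625) × 17.3 × e^(−0.330×1.304) = 0.5280 × 17.3 × 0.6503 = 5.940 mg/L.
x_c = v t_c = 1.13 m/s × 1.304 d × 86400 s/d = 127300 m ≈ 127 km.

t_c ≈ 1.30 d; D_c ≈ 5.94 mg/L; x_c ≈ 127 km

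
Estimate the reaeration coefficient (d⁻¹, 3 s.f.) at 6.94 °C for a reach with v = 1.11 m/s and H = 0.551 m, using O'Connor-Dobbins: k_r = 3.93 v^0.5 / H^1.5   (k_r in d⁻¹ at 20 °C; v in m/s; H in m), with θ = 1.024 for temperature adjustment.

k_r(20) = 3.93 × 1.11^0.5 / 0.551^1.5 = 3.93 × 1.054 / 0.4090 = 10.12 d⁻¹.
k_r(6.94) = 10.12 × 1.024^(6.94−20) = 10.12 × 0.7336 = 7.427 d⁻¹.

k_r ≈ 7.43 d⁻¹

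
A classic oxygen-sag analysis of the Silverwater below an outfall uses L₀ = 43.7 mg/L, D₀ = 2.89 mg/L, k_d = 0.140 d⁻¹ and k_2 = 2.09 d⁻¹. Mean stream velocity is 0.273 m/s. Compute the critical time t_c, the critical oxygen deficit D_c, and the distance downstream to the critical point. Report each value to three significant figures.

t_c ≈ 0.0837 d; D_c ≈ 2.89 mg/L; x_c ≈ 1.97 km

t_c = [1/(k_2−k_d)] ln[(k_2/k_d)(1 − D₀(k_2−k_d)/(k_d L₀))]
= [1/(2.09−0.140)] ln[(2.09/0.140)(1 − 2.89×1.950/(0.140×43.7))]
= (1/1.950) ln[14.93 × 0.07887] = 0.5128 × ln(1.177) = 0.5128 × 0.1633 = 0.08373 d.
L(t_c) = L₀ e^(−k_d t_c) = 43.7 × 0.9883 = 43.19 mg/L, and at the critical point k_2 D_c = k_d L, so D_c = (0.140/2.09) × 43.19 = 2.893 mg/L.
x_c = v t_c = 0.273 m/s × 0.08373 d × 86400 s/d = 1975 m ≈ 1.97 km.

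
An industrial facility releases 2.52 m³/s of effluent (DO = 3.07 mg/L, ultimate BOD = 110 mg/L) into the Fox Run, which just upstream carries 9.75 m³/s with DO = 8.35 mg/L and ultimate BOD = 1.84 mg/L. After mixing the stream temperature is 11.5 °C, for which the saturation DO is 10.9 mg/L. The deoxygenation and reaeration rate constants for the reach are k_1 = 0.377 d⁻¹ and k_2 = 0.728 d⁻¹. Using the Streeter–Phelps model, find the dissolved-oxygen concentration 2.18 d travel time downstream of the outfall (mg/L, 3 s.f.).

Mixed DO = (9.75×8.35 + 2.52×3.07)/(9.75+2.52) = 89.15/12.27 = 7.266 mg/L.
Mixed L₀ = (9.75×1.84 + 2.52×110)/(12.27) = 295.1/12.27 = 24.05 mg/L.
Initial deficit D₀ = C_s − DO₀ = 10.9 − 7.266 = 3.634 mg/L.
D(2.18) = [0.377×24.05/(0.728−0.377)](e^(−0.377×2.18) − e^(−0.728×2.18)) + 3.634 e^(−0.728×2.18)
= 25.84 × (0.4396 − 0.2045) + 3.634 × 0.2045 = 6.817 mg/L.
DO = 10.9 − 6.817 = 4.083 mg/L.

DO ≈ 4.08 mg/L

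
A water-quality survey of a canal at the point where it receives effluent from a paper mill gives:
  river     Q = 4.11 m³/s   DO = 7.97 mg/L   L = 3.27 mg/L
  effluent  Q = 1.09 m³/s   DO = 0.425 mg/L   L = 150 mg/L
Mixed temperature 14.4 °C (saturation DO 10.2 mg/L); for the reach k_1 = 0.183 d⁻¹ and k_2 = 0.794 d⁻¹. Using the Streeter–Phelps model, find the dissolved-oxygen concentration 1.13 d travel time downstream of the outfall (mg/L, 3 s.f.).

DO ≈ 4.51 mg/L

Mixed DO = (4.11×7.97 + 1.09×0.425)/(4.11+1.09) = 33.22/5.200 = 6.388 mg/L.
Mixed L₀ = (4.11×3.27 + 1.09×150)/(5.200) = 176.9/5.200 = 34.03 mg/L.
Initial deficit D₀ = C_s − DO₀ = 10.2 − 6.388 = 3.812 mg/L.
D(1.13) = [0.183×34.03/(0.794−0.183)](e^(−0.183×1.13) − e^(−0.794×1.13)) + 3.812 e^(−0.794×1.13)
= 10.19 × (0.8132 − 0.4077) + 3.812 × 0.4077 = 5.686 mg/L.
DO = 10.2 − 5.686 = 4.514 mg/L.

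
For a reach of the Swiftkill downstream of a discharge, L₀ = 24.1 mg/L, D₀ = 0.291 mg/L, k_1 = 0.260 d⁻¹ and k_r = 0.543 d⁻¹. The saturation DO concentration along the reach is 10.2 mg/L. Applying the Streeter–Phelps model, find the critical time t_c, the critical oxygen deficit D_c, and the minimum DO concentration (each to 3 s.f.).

t_c ≈ 2.56 d; D_c ≈ 5.94 mg/L; min DO ≈ 4.26 mg/L

With k_r/k_1 = 2.088 and 1 − D₀(k_r−k_1)/(k_1 L₀) = 0.9869,
t_c = ln(2.088 × 0.9869) / (0.543 − 0.260) = ln(2.061) / 0.2830 = 0.7232/0.2830 = 2.555 d.
L(t_c) = L₀ e^(−k_1 t_c) = 24.1 × 0.5146 = 12.40 mg/L, and at the critical point k_r D_c = k_1 L, so D_c = (0.260/0.543) × 12.40 = 5.938 mg/L.
Minimum DO = C_s − D_c = 10.2 − 5.938 = 4.262 mg/L.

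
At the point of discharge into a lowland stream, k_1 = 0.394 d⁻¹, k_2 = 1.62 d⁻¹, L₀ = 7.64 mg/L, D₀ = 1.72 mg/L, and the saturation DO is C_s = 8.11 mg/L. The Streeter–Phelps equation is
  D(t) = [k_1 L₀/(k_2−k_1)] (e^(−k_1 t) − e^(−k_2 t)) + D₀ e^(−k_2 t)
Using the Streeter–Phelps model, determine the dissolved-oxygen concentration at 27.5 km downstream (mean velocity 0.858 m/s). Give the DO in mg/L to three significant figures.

Travel time t = x/v = 27.5 km / (0.858 m/s) = 27500 m / 0.858 m/s = 32050 s = 0.3710 d.
k_1 L₀/(k_2−k_1) = 0.394×7.64/(1.62−0.394) = 3.010/1.226 = 2.455 mg/L.
e^(−k_1 t) = e^(−0.394×0.3710) = 0.8640; e^(−k_2 t) = e^(−1.62×0.3710) = 0.5483.
D = 2.455 × (0.8640 − 0.5483) + 1.72 × 0.5483 = 0.7752 + 0.9430 = 1.718 mg/L.
DO = C_s − D = 8.11 − 1.718 = 6.392 mg/L.

DO ≈ 6.39 mg/L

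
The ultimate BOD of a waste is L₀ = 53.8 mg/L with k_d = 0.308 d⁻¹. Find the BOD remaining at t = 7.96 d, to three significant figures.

L_t = L₀ e^(−k_d t) = 53.8 × e^(−0.308×7.96) = 53.8 × 0.08615 = 4.635 mg/L.

L ≈ 4.63 mg/L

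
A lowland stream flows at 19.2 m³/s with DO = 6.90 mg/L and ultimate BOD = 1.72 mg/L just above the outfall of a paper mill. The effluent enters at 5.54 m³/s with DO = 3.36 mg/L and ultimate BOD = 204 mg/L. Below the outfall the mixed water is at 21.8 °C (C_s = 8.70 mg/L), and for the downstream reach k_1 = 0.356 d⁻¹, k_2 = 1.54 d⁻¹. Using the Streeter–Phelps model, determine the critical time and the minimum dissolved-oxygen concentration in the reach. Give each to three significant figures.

t_c ≈ 1.07 d; minimum DO ≈ 1.26 mg/L

Mixed DO = (19.2×6.90 + 5.54×3.36)/(19.2+5.54) = 151.1/24.74 = 6.107 mg/L.
Mixed L₀ = (19.2×1.72 + 5.54×204)/(24.74) = 1163/24.74 = 47.02 mg/L.
Initial deficit D₀ = C_s − DO₀ = 8.70 − 6.107 = 2.593 mg/L.
t_c = (1/1.184) ln[(1.54/0.356)(1 − 2.593×1.184/(0.356×47.02))] = 0.8446 × ln(3.532) = 1.066 d.
D_c = (0.356/1.54) × 47.02 × e^(−0.356×1.066) = 0.2312 × 47.02 × 0.6842 = 7.437 mg/L.
Minimum DO = 8.70 − 7.437 = 1.263 mg/L.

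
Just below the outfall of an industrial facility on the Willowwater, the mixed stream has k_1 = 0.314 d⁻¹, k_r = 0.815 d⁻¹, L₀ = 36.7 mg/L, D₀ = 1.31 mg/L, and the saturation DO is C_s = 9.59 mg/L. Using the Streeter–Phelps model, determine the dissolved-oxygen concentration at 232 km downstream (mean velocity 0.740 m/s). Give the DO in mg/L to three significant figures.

DO ≈ 3.36 mg/L

Travel time t = x/v = 232 km / (0.740 m/s) = 232000 m / 0.740 m/s = 313500 s = 3.629 d.
k_1 L₀/(k_r−k_1) = 0.314×36.7/(0.815−0.314) = 11.52/0.5010 = 23.00 mg/L.
e^(−k_1 t) = e^(−0.314×3.629) = 0.3200; e^(−k_r t) = e^(−0.815×3.629) = 0.05196.
D = 23.00 × (0.3200 − 0.05196) + 1.31 × 0.05196 = 6.166 + 0.06806 = 6.234 mg/L.
DO = C_s − D = 9.59 − 6.234 = 3.356 mg/L.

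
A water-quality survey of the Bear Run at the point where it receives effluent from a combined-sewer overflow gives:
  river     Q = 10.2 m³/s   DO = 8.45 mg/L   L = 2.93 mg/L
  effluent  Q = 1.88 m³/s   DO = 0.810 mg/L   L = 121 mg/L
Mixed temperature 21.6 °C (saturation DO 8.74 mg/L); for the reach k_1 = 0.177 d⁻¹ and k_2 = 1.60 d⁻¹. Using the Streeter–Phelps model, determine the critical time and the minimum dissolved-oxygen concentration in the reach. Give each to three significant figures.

Mixed DO = (10.2×8.45 + 1.88×0.810)/(10.2+1.88) = 87.71/12.08 = 7.261 mg/L.
Mixed L₀ = (10.2×2.93 + 1.88×121)/(12.08) = 257.4/12.08 = 21.31 mg/L.
Initial deficit D₀ = C_s − DO₀ = 8.74 − 7.261 = 1.479 mg/L.
t_c = (1/1.423) ln[(1.60/0.177)(1 − 1.479×1.423/(0.177×21.31))] = 0.7027 × ln(3.995) = 0.9732 d.
D_c = (0.177/1.60) × 21.31 × e^(−0.177×0.9732) = 0.1106 × 21.31 × 0.8418 = 1.984 mg/L.
Minimum DO = 8.74 − 1.984 = 6.756 mg/L.

t_c ≈ 0.973 d; minimum DO ≈ 6.76 mg/L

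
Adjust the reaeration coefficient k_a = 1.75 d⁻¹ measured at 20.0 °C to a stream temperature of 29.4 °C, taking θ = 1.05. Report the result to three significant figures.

k_a(T₂) = k_a(T₁) · θ^(T₂−T₁) = 1.75 × 1.05^(29.4−20.0)
= 1.75 × 1.05^9.40 = 1.75 × 1.582 = 2.768 d⁻¹.

k_a ≈ 2.77 d⁻¹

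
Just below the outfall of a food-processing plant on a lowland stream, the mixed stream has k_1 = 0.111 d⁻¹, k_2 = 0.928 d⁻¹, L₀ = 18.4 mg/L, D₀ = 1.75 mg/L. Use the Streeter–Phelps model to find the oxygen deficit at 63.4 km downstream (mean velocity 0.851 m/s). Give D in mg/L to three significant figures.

Travel time t = x/v = 63.4 km / (0.851 m/s) = 63400 m / 0.851 m/s = 74500 s = 0.8623 d.
k_1 L₀/(k_2−k_1) = 0.111×18.4/(0.928−0.111) = 2.042/0.8170 = 2.500 mg/L.
e^(−k_1 t) = e^(−0.111×0.8623) = 0.9087; e^(−k_2 t) = e^(−0.928×0.8623) = 0.4492.
D = 2.500 × (0.9087 − 0.4492) + 1.75 × 0.4492 = 1.149 + 0.7862 = 1.935 mg/L.

D ≈ 1.93 mg/L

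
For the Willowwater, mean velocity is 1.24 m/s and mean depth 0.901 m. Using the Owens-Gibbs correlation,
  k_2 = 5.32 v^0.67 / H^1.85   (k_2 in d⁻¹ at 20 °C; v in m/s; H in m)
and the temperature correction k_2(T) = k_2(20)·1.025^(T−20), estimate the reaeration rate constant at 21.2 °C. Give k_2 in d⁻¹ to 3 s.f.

k_2(20) = 5.32 × 1.24^0.67 / 0.901^1.85 = 5.32 × 1.155 / 0.8246 = 7.452 d⁻¹.
k_2(21.2) = 7.452 × 1.025^(21.2−20) = 7.452 × 1.030 = 7.676 d⁻¹.

k_2 ≈ 7.68 d⁻¹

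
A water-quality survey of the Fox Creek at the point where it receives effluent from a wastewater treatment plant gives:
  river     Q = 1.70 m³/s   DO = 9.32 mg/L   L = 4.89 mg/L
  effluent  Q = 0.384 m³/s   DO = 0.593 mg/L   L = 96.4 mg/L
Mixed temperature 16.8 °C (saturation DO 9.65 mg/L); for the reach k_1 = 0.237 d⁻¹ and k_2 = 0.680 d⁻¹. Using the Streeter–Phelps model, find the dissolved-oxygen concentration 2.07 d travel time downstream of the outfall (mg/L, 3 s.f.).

Mixed DO = (1.70×9.32 + 0.384×0.593)/(1.70+0.384) = 16.07/2.084 = 7.712 mg/L.
Mixed L₀ = (1.70×4.89 + 0.384×96.4)/(2.084) = 45.33/2.084 = 21.75 mg/L.
Initial deficit D₀ = C_s − DO₀ = 9.65 − 7.712 = 1.938 mg/L.
D(2.07) = [0.237×21.75/(0.680−0.237)](e^(−0.237×2.07) − e^(−0.680×2.07)) + 1.938 e^(−0.680×2.07)
= 11.64 × (0.6123 − 0.2447) + 1.938 × 0.2447 = 4.751 mg/L.
DO = 9.65 − 4.751 = 4.899 mg/L.

DO ≈ 4.90 mg/L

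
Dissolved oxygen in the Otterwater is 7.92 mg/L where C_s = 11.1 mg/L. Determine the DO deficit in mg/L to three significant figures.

D = C_s − C = 11.1 − 7.92 = 3.18 mg/L.

D ≈ 3.18 mg/L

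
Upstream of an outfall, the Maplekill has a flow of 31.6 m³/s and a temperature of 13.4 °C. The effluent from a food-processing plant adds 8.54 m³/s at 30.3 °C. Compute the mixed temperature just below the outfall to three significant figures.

17.0 °C

Flow-weighted mixing: C = (Q_r C_r + Q_w C_w)/(Q_r + Q_w)
= (31.6×13.4 + 8.54×30.3)/(31.6 + 8.54) = 682.2/40.14 = 17.00 °C.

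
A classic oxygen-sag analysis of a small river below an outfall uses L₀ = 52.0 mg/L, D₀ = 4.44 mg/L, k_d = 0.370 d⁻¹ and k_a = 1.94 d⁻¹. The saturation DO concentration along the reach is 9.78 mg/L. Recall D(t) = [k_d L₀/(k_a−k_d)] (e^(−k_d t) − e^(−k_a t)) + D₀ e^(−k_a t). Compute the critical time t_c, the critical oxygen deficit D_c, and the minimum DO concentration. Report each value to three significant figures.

With k_a/k_d = 5.243 and 1 − D₀(k_a−k_d)/(k_d L₀) = 0.6377,
t_c = ln(5.243 × 0.6377) / (1.94 − 0.370) = ln(3.344) / 1.570 = 1.207/1.570 = 0.7688 d.
L(t_c) = L₀ e^(−k_d t_c) = 52.0 × 0.7524 = 39.13 mg/L, and at the critical point k_a D_c = k_d L, so D_c = (0.370/1.94) × 39.13 = 7.462 mg/L.
Minimum DO = C_s − D_c = 9.78 − 7.462 = 2.318 mg/L.

t_c ≈ 0.769 d; D_c ≈ 7.46 mg/L; min DO ≈ 2.32 mg/L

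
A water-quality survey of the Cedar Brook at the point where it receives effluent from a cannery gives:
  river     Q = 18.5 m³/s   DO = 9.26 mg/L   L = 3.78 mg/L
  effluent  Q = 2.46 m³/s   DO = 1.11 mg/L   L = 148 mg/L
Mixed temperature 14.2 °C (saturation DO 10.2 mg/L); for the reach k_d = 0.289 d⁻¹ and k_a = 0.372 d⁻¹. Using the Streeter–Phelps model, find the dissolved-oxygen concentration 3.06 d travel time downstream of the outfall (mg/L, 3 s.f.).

DO ≈ 2.91 mg/L

Mixed DO = (18.5×9.26 + 2.46×1.11)/(18.5+2.46) = 174.0/20.96 = 8.303 mg/L.
Mixed L₀ = (18.5×3.78 + 2.46×148)/(20.96) = 434.0/20.96 = 20.71 mg/L.
Initial deficit D₀ = C_s − DO₀ = 10.2 − 8.303 = 1.897 mg/L.
D(3.06) = [0.289×20.71/(0.372−0.289)](e^(−0.289×3.06) − e^(−0.372×3.06)) + 1.897 e^(−0.372×3.06)
= 72.10 × (0.4130 − 0.3204) + 1.897 × 0.3204 = 7.286 mg/L.
DO = 10.2 − 7.286 = 2.914 mg/L.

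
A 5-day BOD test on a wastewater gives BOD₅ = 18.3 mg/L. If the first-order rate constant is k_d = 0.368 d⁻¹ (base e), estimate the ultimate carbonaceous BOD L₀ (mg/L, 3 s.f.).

L₀ ≈ 21.8 mg/L

BOD₅ = L₀(1 − e^(−5k_d)) ⇒ L₀ = BOD₅ / (1 − e^(−5×0.368))
= 18.3 / (1 − 0.1588) = 18.3 / 0.8412 = 21.76 mg/L.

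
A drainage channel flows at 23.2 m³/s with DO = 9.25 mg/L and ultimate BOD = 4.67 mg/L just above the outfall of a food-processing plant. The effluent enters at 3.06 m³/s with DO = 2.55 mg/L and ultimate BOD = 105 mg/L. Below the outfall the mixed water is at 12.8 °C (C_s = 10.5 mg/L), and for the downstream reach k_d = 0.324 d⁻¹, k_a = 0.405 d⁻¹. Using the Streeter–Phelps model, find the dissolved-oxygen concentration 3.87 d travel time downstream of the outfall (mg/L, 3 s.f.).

Mixed DO = (23.2×9.25 + 3.06×2.55)/(23.2+3.06) = 222.4/26.26 = 8.469 mg/L.
Mixed L₀ = (23.2×4.67 + 3.06×105)/(26.26) = 429.6/26.26 = 16.36 mg/L.
Initial deficit D₀ = C_s − DO₀ = 10.5 − 8.469 = 2.031 mg/L.
D(3.87) = [0.324×16.36/(0.405−0.324)](e^(−0.324×3.87) − e^(−0.405×3.87)) + 2.031 e^(−0.405×3.87)
= 65.44 × (0.2854 − 0.2086) + 2.031 × 0.2086 = 5.450 mg/L.
DO = 10.5 − 5.450 = 5.050 mg/L.

DO ≈ 5.05 mg/L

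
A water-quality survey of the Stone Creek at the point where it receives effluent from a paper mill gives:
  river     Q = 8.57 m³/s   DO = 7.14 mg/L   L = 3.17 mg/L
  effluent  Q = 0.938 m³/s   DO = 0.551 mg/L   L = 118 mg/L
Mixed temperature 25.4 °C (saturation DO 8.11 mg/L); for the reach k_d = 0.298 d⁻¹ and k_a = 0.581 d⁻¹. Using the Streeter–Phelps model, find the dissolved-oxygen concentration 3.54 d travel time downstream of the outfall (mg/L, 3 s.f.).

DO ≈ 4.54 mg/L

Mixed DO = (8.57×7.14 + 0.938×0.551)/(8.57+0.938) = 61.71/9.508 = 6.490 mg/L.
Mixed L₀ = (8.57×3.17 + 0.938×118)/(9.508) = 137.9/9.508 = 14.50 mg/L.
Initial deficit D₀ = C_s − DO₀ = 8.11 − 6.490 = 1.620 mg/L.
D(3.54) = [0.298×14.50/(0.581−0.298)](e^(−0.298×3.54) − e^(−0.581×3.54)) + 1.620 e^(−0.581×3.54)
= 15.27 × (0.3482 − 0.1279) + 1.620 × 0.1279 = 3.571 mg/L.
DO = 8.11 − 3.571 = 4.539 mg/L.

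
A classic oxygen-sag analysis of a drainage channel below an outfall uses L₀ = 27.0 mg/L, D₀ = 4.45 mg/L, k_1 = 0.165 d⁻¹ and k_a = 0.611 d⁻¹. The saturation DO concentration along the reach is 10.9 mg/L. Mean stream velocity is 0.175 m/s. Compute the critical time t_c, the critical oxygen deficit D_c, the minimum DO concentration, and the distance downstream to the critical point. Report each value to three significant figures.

t_c ≈ 1.61 d; D_c ≈ 5.59 mg/L; min DO ≈ 5.31 mg/L; x_c ≈ 24.4 km

t_c = [1/(k_a−k_1)] ln[(k_a/k_1)(1 − D₀(k_a−k_1)/(k_1 L₀))]
= [1/(0.611−0.165)] ln[(0.611/0.165)(1 − 4.45×0.4460/(0.165×27.0))]
= (1/0.4460) ln[3.703 × 0.5545] = 2.242 × ln(2.053) = 2.242 × 0.7195 = 1.613 d.
D_c = (k_1/k_a) L₀ e^(−k_1 t_c) = (0.165/0.611) × 27.0 × e^(−0.165×1.613) = 0.2700 × 27.0 × 0.7663 = 5.587 mg/L.
Minimum DO = C_s − D_c = 10.9 − 5.587 = 5.313 mg/L.
x_c = v t_c = 0.175 m/s × 1.613 d × 86400 s/d = 24390 m ≈ 24.4 km.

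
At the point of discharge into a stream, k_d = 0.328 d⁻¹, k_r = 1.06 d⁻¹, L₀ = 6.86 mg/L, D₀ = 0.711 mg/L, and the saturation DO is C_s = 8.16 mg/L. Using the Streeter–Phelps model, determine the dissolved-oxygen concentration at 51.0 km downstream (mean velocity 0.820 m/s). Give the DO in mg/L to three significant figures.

DO ≈ 6.83 mg/L

Travel time t = x/v = 51.0 km / (0.820 m/s) = 51000 m / 0.820 m/s = 62200 s = 0.7199 d.
k_d L₀/(k_r−k_d) = 0.328×6.86/(1.06−0.328) = 2.250/0.7320 = 3.074 mg/L.
e^(−k_d t) = e^(−0.328×0.7199) = 0.7897; e^(−k_r t) = e^(−1.06×0.7199) = 0.4662.
D = 3.074 × (0.7897 − 0.4662) + 0.711 × 0.4662 = 0.9942 + 0.3315 = 1.326 mg/L.
DO = C_s − D = 8.16 − 1.326 = 6.834 mg/L.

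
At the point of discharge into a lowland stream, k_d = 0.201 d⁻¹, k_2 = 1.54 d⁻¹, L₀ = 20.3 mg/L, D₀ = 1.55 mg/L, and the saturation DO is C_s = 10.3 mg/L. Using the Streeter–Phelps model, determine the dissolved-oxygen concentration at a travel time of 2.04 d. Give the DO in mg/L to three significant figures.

k_d L₀/(k_2−k_d) = 0.201×20.3/(1.54−0.201) = 4.080/1.339 = 3.047 mg/L.
e^(−k_d t) = e^(−0.201×2.040) = 0.6636; e^(−k_2 t) = e^(−1.54×2.040) = 0.04321.
D = 3.047 × (0.6636 − 0.04321) + 1.55 × 0.04321 = 1.891 + 0.06698 = 1.958 mg/L.
DO = C_s − D = 10.3 − 1.958 = 8.342 mg/L.

DO ≈ 8.34 mg/L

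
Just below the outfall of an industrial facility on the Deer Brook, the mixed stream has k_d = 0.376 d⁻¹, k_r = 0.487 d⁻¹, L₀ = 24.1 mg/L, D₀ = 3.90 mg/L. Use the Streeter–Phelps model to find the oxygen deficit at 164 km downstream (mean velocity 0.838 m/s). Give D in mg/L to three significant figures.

D ≈ 9.04 mg/L

Travel time t = x/v = 164 km / (0.838 m/s) = 164000 m / 0.838 m/s = 195700 s = 2.265 d.
k_d L₀/(k_r−k_d) = 0.376×24.1/(0.487−0.376) = 9.062/0.1110 = 81.64 mg/L.
e^(−k_d t) = e^(−0.376×2.265) = 0.4267; e^(−k_r t) = e^(−0.487×2.265) = 0.3318.
D = 81.64 × (0.4267 − 0.3318) + 3.90 × 0.3318 = 7.744 + 1.294 = 9.038 mg/L.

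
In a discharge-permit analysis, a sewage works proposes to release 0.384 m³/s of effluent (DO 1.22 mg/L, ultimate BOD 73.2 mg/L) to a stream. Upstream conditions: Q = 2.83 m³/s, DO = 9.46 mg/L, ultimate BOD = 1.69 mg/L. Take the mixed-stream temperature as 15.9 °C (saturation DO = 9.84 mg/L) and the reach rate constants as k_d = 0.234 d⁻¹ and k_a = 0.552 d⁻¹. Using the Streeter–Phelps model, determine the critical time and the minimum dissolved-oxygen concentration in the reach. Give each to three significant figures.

t_c ≈ 2.07 d; minimum DO ≈ 7.17 mg/L

Mixed DO = (2.83×9.46 + 0.384×1.22)/(2.83+0.384) = 27.24/3.214 = 8.476 mg/L.
Mixed L₀ = (2.83×1.69 + 0.384×73.2)/(3.214) = 32.89/3.214 = 10.23 mg/L.
Initial deficit D₀ = C_s − DO₀ = 9.84 − 8.476 = 1.364 mg/L.
t_c = (1/0.3180) ln[(0.552/0.234)(1 − 1.364×0.3180/(0.234×10.23))] = 3.145 × ln(1.932) = 2.070 d.
D_c = (0.234/0.552) × 10.23 × e^(−0.234×2.070) = 0.4239 × 10.23 × 0.6161 = 2.673 mg/L.
Minimum DO = 9.84 − 2.673 = 7.167 mg/L.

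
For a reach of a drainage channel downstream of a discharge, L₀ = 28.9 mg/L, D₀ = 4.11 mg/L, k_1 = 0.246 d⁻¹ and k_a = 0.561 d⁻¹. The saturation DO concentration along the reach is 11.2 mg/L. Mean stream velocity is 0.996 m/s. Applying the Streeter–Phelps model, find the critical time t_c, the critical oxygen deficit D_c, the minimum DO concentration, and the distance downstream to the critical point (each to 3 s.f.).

With k_a/k_1 = 2.280 and 1 − D₀(k_a−k_1)/(k_1 L₀) = 0.8179,
t_c = ln(2.280 × 0.8179) / (0.561 − 0.246) = ln(1.865) / 0.3150 = 0.6234/0.3150 = 1.979 d.
L(t_c) = L₀ e^(−k_1 t_c) = 28.9 × 0.6146 = 17.76 mg/L, and at the critical point k_a D_c = k_1 L, so D_c = (0.246/0.561) × 17.76 = 7.788 mg/L.
Minimum DO = C_s − D_c = 11.2 − 7.788 = 3.412 mg/L.
x_c = v t_c = 0.996 m/s × 1.979 d × 86400 s/d = 170300 m ≈ 170 km.

t_c ≈ 1.98 d; D_c ≈ 7.79 mg/L; min DO ≈ 3.41 mg/L; x_c ≈ 170 km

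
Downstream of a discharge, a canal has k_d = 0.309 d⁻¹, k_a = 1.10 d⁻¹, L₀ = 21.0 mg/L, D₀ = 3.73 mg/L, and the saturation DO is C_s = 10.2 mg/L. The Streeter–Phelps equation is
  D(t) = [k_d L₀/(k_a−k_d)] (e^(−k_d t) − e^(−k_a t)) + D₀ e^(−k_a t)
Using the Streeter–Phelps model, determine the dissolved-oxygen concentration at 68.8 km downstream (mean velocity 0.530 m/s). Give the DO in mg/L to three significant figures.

Travel time t = x/v = 68.8 km / (0.530 m/s) = 68800 m / 0.530 m/s = 129800 s = 1.502 d.
k_d L₀/(k_a−k_d) = 0.309×21.0/(1.10−0.309) = 6.489/0.7910 = 8.204 mg/L.
e^(−k_d t) = e^(−0.309×1.502) = 0.6286; e^(−k_a t) = e^(−1.10×1.502) = 0.1915.
D = 8.204 × (0.6286 − 0.1915) + 3.73 × 0.1915 = 3.586 + 0.7144 = 4.300 mg/L.
DO = C_s − D = 10.2 − 4.300 = 5.900 mg/L.

DO ≈ 5.90 mg/L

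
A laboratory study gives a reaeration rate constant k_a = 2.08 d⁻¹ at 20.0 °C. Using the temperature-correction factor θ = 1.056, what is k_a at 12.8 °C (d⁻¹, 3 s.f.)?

k_a(T₂) = k_a(T₁) · θ^(T₂−T₁) = 2.08 × 1.056^(12.8−20.0)
= 2.08 × 1.056^-7.20 = 2.08 × 0.6755 = 1.405 d⁻¹.

k_a ≈ 1.41 d⁻¹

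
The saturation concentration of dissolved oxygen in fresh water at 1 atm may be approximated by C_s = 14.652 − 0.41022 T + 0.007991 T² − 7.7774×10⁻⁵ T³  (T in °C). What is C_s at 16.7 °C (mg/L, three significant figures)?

C_s ≈ 9.67 mg/L

C_s = 14.652 − 0.41022×16.7 + 0.007991×16.7² − 7.7774×10⁻⁵×16.7³ = 9.668 mg/L.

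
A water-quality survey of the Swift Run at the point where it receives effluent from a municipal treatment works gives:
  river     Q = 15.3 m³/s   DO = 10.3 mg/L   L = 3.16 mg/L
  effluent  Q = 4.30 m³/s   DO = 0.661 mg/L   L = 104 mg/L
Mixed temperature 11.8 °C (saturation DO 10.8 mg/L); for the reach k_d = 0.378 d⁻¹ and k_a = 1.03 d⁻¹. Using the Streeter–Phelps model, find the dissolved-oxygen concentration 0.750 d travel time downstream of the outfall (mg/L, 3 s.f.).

DO ≈ 5.32 mg/L

Mixed DO = (15.3×10.3 + 4.30×0.661)/(15.3+4.30) = 160.4/19.60 = 8.185 mg/L.
Mixed L₀ = (15.3×3.16 + 4.30×104)/(19.60) = 495.5/19.60 = 25.28 mg/L.
Initial deficit D₀ = C_s − DO₀ = 10.8 − 8.185 = 2.615 mg/L.
D(0.750) = [0.378×25.28/(1.03−0.378)](e^(−0.378×0.750) − e^(−1.03×0.750)) + 2.615 e^(−1.03×0.750)
= 14.66 × (0.7531 − 0.4619) + 2.615 × 0.4619 = 5.477 mg/L.
DO = 10.8 − 5.477 = 5.323 mg/L.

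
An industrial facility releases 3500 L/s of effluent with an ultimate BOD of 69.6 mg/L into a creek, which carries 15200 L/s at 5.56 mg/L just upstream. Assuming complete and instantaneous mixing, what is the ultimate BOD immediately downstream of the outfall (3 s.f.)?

Flow-weighted mixing: C = (Q_r C_r + Q_w C_w)/(Q_r + Q_w)
= (15200×5.56 + 3500×69.6)/(15200 + 3500) = 328100/18700 = 17.55 mg/L.

17.5 mg/L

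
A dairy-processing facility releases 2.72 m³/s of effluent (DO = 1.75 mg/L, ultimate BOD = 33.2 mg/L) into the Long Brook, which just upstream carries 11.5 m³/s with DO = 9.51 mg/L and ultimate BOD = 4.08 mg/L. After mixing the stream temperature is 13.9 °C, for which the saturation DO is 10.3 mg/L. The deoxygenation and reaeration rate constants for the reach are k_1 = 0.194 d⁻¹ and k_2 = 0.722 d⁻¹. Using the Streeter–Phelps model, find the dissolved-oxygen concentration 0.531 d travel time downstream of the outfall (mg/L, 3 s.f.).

DO ≈ 7.97 mg/L

Mixed DO = (11.5×9.51 + 2.72×1.75)/(11.5+2.72) = 114.1/14.22 = 8.026 mg/L.
Mixed L₀ = (11.5×4.08 + 2.72×33.2)/(14.22) = 137.2/14.22 = 9.650 mg/L.
Initial deficit D₀ = C_s − DO₀ = 10.3 − 8.026 = 2.274 mg/L.
D(0.531) = [0.194×9.650/(0.722−0.194)](e^(−0.194×0.531) − e^(−0.722×0.531)) + 2.274 e^(−0.722×0.531)
= 3.546 × (0.9021 − 0.6816) + 2.274 × 0.6816 = 2.332 mg/L.
DO = 10.3 − 2.332 = 7.968 mg/L.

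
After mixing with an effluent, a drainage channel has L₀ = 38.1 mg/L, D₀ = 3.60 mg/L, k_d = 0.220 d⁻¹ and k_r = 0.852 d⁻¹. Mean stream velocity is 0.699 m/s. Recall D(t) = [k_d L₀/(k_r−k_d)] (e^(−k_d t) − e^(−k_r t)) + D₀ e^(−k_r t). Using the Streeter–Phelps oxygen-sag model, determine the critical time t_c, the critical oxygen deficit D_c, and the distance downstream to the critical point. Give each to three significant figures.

t_c ≈ 1.64 d; D_c ≈ 6.86 mg/L; x_c ≈ 99.1 km

At the critical point dD/dt = 0, so k_d L₀ e^(−k_d t) = k_r D. Substituting D(t) from the Streeter–Phelps equation and solving for t gives
t_c = ln[(k_r/k_d)(1 − D₀(k_r−k_d)/(k_d L₀))] / (k_r−k_d).
Here k_r−k_d = 0.6320 d⁻¹ and 1 − D₀(k_r−k_d)/(k_d L₀) = 1 − 3.60×0.6320/(0.220×38.1) = 0.7286, so
t_c = ln(3.873 × 0.7286) / 0.6320 = 1.037 / 0.6320 = 1.641 d.
D_c = (k_d/k_r) L₀ e^(−k_d t_c) = (0.220/0.852) × 38.1 × e^(−0.220×1.641) = 0.2582 × 38.1 × 0.6969 = 6.856 mg/L.
x_c = v t_c = 0.699 m/s × 1.641 d × 86400 s/d = 99120 m ≈ 99.1 km.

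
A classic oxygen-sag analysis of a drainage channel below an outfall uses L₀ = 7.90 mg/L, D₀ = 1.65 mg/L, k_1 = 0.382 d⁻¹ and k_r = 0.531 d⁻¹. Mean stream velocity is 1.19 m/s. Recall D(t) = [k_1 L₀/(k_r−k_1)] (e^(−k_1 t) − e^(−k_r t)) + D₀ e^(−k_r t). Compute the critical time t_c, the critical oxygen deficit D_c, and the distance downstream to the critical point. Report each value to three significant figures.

t_c ≈ 1.64 d; D_c ≈ 3.04 mg/L; x_c ≈ 169 km

t_c = [1/(k_r−k_1)] ln[(k_r/k_1)(1 − D₀(k_r−k_1)/(k_1 L₀))]
= [1/(0.531−0.382)] ln[(0.531/0.382)(1 − 1.65×0.1490/(0.382×7.90))]
= (1/0.1490) ln[1.390 × 0.9185] = 6.711 × ln(1.277) = 6.711 × 0.2444 = 1.640 d.
L(t_c) = L₀ e^(−k_1 t_c) = 7.90 × 0.5345 = 4.222 mg/L, and at the critical point k_r D_c = k_1 L, so D_c = (0.382/0.531) × 4.222 = 3.037 mg/L.
x_c = v t_c = 1.19 m/s × 1.640 d × 86400 s/d = 168600 m ≈ 169 km.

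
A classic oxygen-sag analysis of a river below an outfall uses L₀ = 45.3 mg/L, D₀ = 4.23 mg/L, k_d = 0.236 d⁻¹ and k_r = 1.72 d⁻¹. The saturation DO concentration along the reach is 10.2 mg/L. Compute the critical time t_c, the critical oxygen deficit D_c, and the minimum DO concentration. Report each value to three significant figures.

At the critical point dD/dt = 0, so k_d L₀ e^(−k_d t) = k_r D. Substituting D(t) from the Streeter–Phelps equation and solving for t gives
t_c = ln[(k_r/k_d)(1 − D₀(k_r−k_d)/(k_d L₀))] / (k_r−k_d).
Here k_r−k_d = 1.484 d⁻¹ and 1 − D₀(k_r−k_d)/(k_d L₀) = 1 − 4.23×1.484/(0.236×45.3) = 0.4128, so
t_c = ln(7.288 × 0.4128) / 1.484 = 1.102 / 1.484 = 0.7423 d.
D_c = (k_d/k_r) L₀ e^(−k_d t_c) = (0.236/1.72) × 45.3 × e^(−0.236×0.7423) = 0.1372 × 45.3 × 0.8393 = 5.217 mg/L.
Minimum DO = C_s − D_c = 10.2 − 5.217 = 4.983 mg/L.

t_c ≈ 0.742 d; D_c ≈ 5.22 mg/L; min DO ≈ 4.98 mg/L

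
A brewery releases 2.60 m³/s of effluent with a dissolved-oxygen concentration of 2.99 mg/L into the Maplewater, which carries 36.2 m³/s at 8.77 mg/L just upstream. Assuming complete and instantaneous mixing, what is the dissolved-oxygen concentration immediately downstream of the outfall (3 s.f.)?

8.38 mg/L

Flow-weighted mixing: C = (Q_r C_r + Q_w C_w)/(Q_r + Q_w)
= (36.2×8.77 + 2.60×2.99)/(36.2 + 2.60) = 325.2/38.80 = 8.383 mg/L.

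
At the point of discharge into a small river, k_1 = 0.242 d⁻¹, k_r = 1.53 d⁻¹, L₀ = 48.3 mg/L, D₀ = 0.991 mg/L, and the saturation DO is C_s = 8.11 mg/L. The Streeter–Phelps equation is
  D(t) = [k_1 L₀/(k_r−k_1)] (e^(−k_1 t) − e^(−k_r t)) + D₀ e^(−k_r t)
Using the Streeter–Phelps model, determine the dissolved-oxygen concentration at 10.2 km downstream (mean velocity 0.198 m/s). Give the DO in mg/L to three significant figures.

DO ≈ 3.50 mg/L

Travel time t = x/v = 10.2 km / (0.198 m/s) = 10200 m / 0.198 m/s = 51520 s = 0.5962 d.
k_1 L₀/(k_r−k_1) = 0.242×48.3/(1.53−0.242) = 11.69/1.288 = 9.075 mg/L.
e^(−k_1 t) = e^(−0.242×0.5962) = 0.8656; e^(−k_r t) = e^(−1.53×0.5962) = 0.4016.
D = 9.075 × (0.8656 − 0.4016) + 0.991 × 0.4016 = 4.211 + 0.3980 = 4.609 mg/L.
DO = C_s − D = 8.11 − 4.609 = 3.501 mg/L.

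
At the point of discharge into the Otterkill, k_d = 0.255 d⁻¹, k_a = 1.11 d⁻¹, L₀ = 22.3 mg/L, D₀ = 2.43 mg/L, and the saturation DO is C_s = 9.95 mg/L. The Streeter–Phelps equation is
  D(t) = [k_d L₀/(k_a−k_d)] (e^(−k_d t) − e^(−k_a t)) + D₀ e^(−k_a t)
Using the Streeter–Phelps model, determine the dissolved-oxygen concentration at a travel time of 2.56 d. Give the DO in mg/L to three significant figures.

DO ≈ 6.73 mg/L

k_d L₀/(k_a−k_d) = 0.255×22.3/(1.11−0.255) = 5.687/0.8550 = 6.651 mg/L.
e^(−k_d t) = e^(−0.255×2.560) = 0.5206; e^(−k_a t) = e^(−1.11×2.560) = 0.05833.
D = 6.651 × (0.5206 − 0.05833) + 2.43 × 0.05833 = 3.074 + 0.1417 = 3.216 mg/L.
DO = C_s − D = 9.95 − 3.216 = 6.734 mg/L.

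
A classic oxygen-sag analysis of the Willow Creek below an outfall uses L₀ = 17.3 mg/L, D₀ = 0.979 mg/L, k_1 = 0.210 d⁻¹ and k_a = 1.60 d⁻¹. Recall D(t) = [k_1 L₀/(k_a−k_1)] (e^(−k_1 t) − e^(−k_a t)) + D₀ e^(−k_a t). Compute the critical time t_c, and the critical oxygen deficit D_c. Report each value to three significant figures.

With k_a/k_1 = 7.619 and 1 − D₀(k_a−k_1)/(k_1 L₀) = 0.6254,
t_c = ln(7.619 × 0.6254) / (1.60 − 0.210) = ln(4.765) / 1.390 = 1.561/1.390 = 1.123 d.
L(t_c) = L₀ e^(−k_1 t_c) = 17.3 × 0.7899 = 13.66 mg/L, and at the critical point k_a D_c = k_1 L, so D_c = (0.210/1.60) × 13.66 = 1.794 mg/L.

t_c ≈ 1.12 d; D_c ≈ 1.79 mg/L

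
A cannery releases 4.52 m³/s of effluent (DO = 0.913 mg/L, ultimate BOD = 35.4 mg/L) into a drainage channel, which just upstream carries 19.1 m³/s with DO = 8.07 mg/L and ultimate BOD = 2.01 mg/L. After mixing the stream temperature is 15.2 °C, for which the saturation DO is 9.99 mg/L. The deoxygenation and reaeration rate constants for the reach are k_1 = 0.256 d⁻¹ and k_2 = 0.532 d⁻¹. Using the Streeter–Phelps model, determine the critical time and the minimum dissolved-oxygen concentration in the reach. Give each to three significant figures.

Mixed DO = (19.1×8.07 + 4.52×0.913)/(19.1+4.52) = 158.3/23.62 = 6.700 mg/L.
Mixed L₀ = (19.1×2.01 + 4.52×35.4)/(23.62) = 198.4/23.62 = 8.400 mg/L.
Initial deficit D₀ = C_s − DO₀ = 9.99 − 6.700 = 3.290 mg/L.
t_c = (1/0.2760) ln[(0.532/0.256)(1 − 3.290×0.2760/(0.256×8.400))] = 3.623 × ln(1.201) = 0.6626 d.
D_c = (0.256/0.532) × 8.400 × e^(−0.256×0.6626) = 0.4812 × 8.400 × 0.8440 = 3.411 mg/L.
Minimum DO = 9.99 − 3.411 = 6.579 mg/L.

t_c ≈ 0.663 d; minimum DO ≈ 6.58 mg/L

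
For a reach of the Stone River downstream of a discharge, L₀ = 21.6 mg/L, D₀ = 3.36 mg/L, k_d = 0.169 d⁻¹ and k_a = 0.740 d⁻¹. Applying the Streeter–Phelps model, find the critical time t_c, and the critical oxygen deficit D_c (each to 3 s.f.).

At the critical point dD/dt = 0, so k_d L₀ e^(−k_d t) = k_a D. Substituting D(t) from the Streeter–Phelps equation and solving for t gives
t_c = ln[(k_a/k_d)(1 − D₀(k_a−k_d)/(k_d L₀))] / (k_a−k_d).
Here k_a−k_d = 0.5710 d⁻¹ and 1 − D₀(k_a−k_d)/(k_d L₀) = 1 − 3.36×0.5710/(0.169×21.6) = 0.4744, so
t_c = ln(4.379 × 0.4744) / 0.5710 = 0.7311 / 0.5710 = 1.280 d.
L(t_c) = L₀ e^(−k_d t_c) = 21.6 × 0.8054 = 17.40 mg/L, and at the critical point k_a D_c = k_d L, so D_c = (0.169/0.740) × 17.40 = 3.973 mg/L.

t_c ≈ 1.28 d; D_c ≈ 3.97 mg/L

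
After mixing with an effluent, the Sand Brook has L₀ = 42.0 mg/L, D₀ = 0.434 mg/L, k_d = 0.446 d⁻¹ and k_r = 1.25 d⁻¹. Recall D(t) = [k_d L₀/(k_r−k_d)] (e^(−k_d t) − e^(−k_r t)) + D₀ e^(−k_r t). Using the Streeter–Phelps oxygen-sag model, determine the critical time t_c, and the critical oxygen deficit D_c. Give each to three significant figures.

t_c = [1/(k_r−k_d)] ln[(k_r/k_d)(1 − D₀(k_r−k_d)/(k_d L₀))]
= [1/(1.25−0.446)] ln[(1.25/0.446)(1 − 0.434×0.8040/(0.446×42.0))]
= (1/0.8040) ln[2.803 × 0.9814] = 1.244 × ln(2.750) = 1.244 × 1.012 = 1.258 d.
D_c = (k_d/k_r) L₀ e^(−k_d t_c) = (0.446/1.25) × 42.0 × e^(−0.446×1.258) = 0.3568 × 42.0 × 0.5705 = 8.549 mg/L.

t_c ≈ 1.26 d; D_c ≈ 8.55 mg/L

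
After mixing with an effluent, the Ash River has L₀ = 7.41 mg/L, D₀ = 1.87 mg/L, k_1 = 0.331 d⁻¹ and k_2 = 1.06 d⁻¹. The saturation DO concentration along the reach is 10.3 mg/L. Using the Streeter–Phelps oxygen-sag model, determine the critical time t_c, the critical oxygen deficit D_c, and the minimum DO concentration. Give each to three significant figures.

t_c ≈ 0.483 d; D_c ≈ 1.97 mg/L; min DO ≈ 8.33 mg/L

t_c = [1/(k_2−k_1)] ln[(k_2/k_1)(1 − D₀(k_2−k_1)/(k_1 L₀))]
= [1/(1.06−0.331)] ln[(1.06/0.331)(1 − 1.87×0.7290/(0.331×7.41))]
= (1/0.7290) ln[3.202 × 0.4442] = 1.372 × ln(1.422) = 1.372 × 0.3524 = 0.4834 d.
L(t_c) = L₀ e^(−k_1 t_c) = 7.41 × 0.8521 = 6.314 mg/L, and at the critical point k_2 D_c = k_1 L, so D_c = (0.331/1.06) × 6.314 = 1.972 mg/L.
Minimum DO = C_s − D_c = 10.3 − 1.972 = 8.328 mg/L.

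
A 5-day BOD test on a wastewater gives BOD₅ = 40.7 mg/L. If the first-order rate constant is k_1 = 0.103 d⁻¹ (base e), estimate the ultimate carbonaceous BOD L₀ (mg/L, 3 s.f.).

L₀ ≈ 101 mg/L

BOD₅ = L₀(1 − e^(−5k_1)) ⇒ L₀ = BOD₅ / (1 − e^(−5×0.103))
= 40.7 / (1 − 0.5975) = 40.7 / 0.4025 = 101.1 mg/L.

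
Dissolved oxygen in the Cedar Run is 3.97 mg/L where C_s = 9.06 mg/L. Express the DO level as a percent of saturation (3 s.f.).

% saturation = C/C_s × 100 = 3.97/9.06 × 100 = 43.8 %.

43.8 % saturation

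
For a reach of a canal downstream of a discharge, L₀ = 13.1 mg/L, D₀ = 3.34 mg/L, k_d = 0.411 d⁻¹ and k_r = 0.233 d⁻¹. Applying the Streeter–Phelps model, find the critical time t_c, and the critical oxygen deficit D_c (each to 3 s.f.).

t_c ≈ 2.60 d; D_c ≈ 7.94 mg/L

At the critical point dD/dt = 0, so k_d L₀ e^(−k_d t) = k_r D. Substituting D(t) from the Streeter–Phelps equation and solving for t gives
t_c = ln[(k_r/k_d)(1 − D₀(k_r−k_d)/(k_d L₀))] / (k_r−k_d).
Here k_r−k_d = -0.1780 d⁻¹ and 1 − D₀(k_r−k_d)/(k_d L₀) = 1 − 3.34×-0.1780/(0.411×13.1) = 1.110, so
t_c = ln(0.5669 × 1.110) / -0.1780 = -0.4628 / -0.1780 = 2.600 d.
D_c = (k_d/k_r) L₀ e^(−k_d t_c) = (0.411/0.233) × 13.1 × e^(−0.411×2.600) = 1.764 × 13.1 × 0.3435 = 7.937 mg/L.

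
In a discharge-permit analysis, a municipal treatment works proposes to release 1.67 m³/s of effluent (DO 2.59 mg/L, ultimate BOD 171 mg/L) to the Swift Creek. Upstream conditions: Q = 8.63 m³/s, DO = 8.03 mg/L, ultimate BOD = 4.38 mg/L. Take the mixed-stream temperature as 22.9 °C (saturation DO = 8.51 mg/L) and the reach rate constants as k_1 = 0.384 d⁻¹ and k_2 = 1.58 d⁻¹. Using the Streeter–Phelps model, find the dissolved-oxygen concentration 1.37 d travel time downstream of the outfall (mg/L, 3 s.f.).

DO ≈ 3.55 mg/L

Mixed DO = (8.63×8.03 + 1.67×2.59)/(8.63+1.67) = 73.62/10.30 = 7.148 mg/L.
Mixed L₀ = (8.63×4.38 + 1.67×171)/(10.30) = 323.4/10.30 = 31.40 mg/L.
Initial deficit D₀ = C_s − DO₀ = 8.51 − 7.148 = 1.362 mg/L.
D(1.37) = [0.384×31.40/(1.58−0.384)](e^(−0.384×1.37) − e^(−1.58×1.37)) + 1.362 e^(−1.58×1.37)
= 10.08 × (0.5909 − 0.1148) + 1.362 × 0.1148 = 4.956 mg/L.
DO = 8.51 − 4.956 = 3.554 mg/L.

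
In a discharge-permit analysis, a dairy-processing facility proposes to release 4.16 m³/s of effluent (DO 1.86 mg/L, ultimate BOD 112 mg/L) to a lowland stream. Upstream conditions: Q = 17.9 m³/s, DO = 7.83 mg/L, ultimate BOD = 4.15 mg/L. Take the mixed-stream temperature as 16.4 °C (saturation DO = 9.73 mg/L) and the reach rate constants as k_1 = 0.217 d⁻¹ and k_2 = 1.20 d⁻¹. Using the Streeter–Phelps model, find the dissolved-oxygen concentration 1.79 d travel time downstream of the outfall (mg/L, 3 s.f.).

Mixed DO = (17.9×7.83 + 4.16×1.86)/(17.9+4.16) = 147.9/22.06 = 6.704 mg/L.
Mixed L₀ = (17.9×4.15 + 4.16×112)/(22.06) = 540.2/22.06 = 24.49 mg/L.
Initial deficit D₀ = C_s − DO₀ = 9.73 − 6.704 = 3.026 mg/L.
D(1.79) = [0.217×24.49/(1.20−0.217)](e^(−0.217×1.79) − e^(−1.20×1.79)) + 3.026 e^(−1.20×1.79)
= 5.406 × (0.6781 − 0.1167) + 3.026 × 0.1167 = 3.388 mg/L.
DO = 9.73 − 3.388 = 6.342 mg/L.

DO ≈ 6.34 mg/L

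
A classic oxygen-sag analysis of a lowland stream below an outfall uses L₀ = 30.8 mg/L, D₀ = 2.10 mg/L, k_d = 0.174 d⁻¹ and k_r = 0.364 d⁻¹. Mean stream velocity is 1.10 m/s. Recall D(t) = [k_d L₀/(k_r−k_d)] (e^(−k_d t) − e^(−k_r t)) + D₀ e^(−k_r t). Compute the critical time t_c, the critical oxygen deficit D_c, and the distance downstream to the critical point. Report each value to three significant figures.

t_c = [1/(k_r−k_d)] ln[(k_r/k_d)(1 − D₀(k_r−k_d)/(k_d L₀))]
= [1/(0.364−0.174)] ln[(0.364/0.174)(1 − 2.10×0.1900/(0.174×30.8))]
= (1/0.1900) ln[2.092 × 0.9255] = 5.263 × ln(1.936) = 5.263 × 0.6607 = 3.478 d.
L(t_c) = L₀ e^(−k_d t_c) = 30.8 × 0.5460 = 16.82 mg/L, and at the critical point k_r D_c = k_d L, so D_c = (0.174/0.364) × 16.82 = 8.039 mg/L.
x_c = v t_c = 1.10 m/s × 3.478 d × 86400 s/d = 330500 m ≈ 331 km.

t_c ≈ 3.48 d; D_c ≈ 8.04 mg/L; x_c ≈ 331 km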